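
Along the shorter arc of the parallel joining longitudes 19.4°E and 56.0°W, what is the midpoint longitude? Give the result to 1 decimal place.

Signed shortest Δλ from +19.4° to -56.0° is -75.4°.
Midpoint longitude = +19.4° + (-75.4°)/2 = +19.4° − 37.7° = -18.3°.

18.3°W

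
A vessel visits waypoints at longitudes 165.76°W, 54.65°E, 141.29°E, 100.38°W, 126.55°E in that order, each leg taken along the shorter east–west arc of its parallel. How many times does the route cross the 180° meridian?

Leg 1: -165.76° → +54.65°, shortest Δλ = -139.59° (west) — crosses 180°.
Leg 2: +54.65° → +141.29°, shortest Δλ = 86.64° (east) — does not cross 180°.
Leg 3: +141.29° → -100.38°, shortest Δλ = 118.33° (east) — crosses 180°.
Leg 4: -100.38° → +126.55°, shortest Δλ = -133.07° (west) — crosses 180°.
Total crossings: 3.

3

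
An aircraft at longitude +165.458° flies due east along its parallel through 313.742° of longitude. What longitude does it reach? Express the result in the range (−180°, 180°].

Start at +165.458°; shift +313.742° → +479.200°.
+479.200° lies outside (−180°, 180°]; subtract 360° → +119.200°.

+119.200°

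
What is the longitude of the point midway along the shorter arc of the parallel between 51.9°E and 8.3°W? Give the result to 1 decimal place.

Signed shortest Δλ from +51.9° to -8.3° is -60.2°.
Midpoint longitude = +51.9° + (-60.2°)/2 = +51.9° − 30.1° = +21.8°.

21.8°E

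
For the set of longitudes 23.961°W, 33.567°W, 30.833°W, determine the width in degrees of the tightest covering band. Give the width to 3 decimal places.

Sort the longitudes: -33.567°, -30.833°, -23.961°.
Eastward gaps between consecutive values (wrapping around): 2.734°, 6.872°, 350.394°.
Largest gap = 350.394° ⇒ minimal covering band is its complement: 360° − 350.394° = 9.606°.
Band runs from -33.567° eastward to -23.961°.

9.606°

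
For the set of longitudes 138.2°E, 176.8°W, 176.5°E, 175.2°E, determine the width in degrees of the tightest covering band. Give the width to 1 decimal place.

Sort the longitudes: -176.8°, +138.2°, +175.2°, +176.5°.
Eastward gaps between consecutive values (wrapping around): 315.0°, 37.0°, 1.3°, 6.7°.
Largest gap = 315.0° ⇒ minimal covering band is its complement: 360° − 315.0° = 45.0°.
Band runs from +138.2° eastward to -176.8°, crossing the antimeridian.

45.0°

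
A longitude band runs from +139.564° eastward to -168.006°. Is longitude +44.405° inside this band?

No

Band width going east from +139.564° to -168.006°: ((-168.006 − 139.564) mod 360) = 52.430°.
Offset of +44.405° east of the west edge: ((44.405 − 139.564) mod 360) = 264.841°.
264.841° > 52.430° ⇒ outside.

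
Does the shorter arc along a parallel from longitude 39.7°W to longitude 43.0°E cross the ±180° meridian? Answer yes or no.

Signed shortest Δλ = ((43.0 − -39.7 + 180) mod 360) − 180 = 82.7°.
Going east by 82.7° from -39.7° reaches +43.0° without touching 180°.

No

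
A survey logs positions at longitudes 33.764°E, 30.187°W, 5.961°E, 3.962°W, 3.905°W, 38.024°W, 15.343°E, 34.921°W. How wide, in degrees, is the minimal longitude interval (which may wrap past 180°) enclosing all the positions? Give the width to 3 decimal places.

71.788°

Sort the longitudes: -38.024°, -34.921°, -30.187°, -3.962°, -3.905°, +5.961°, +15.343°, +33.764°.
Eastward gaps between consecutive values (wrapping around): 3.103°, 4.734°, 26.225°, 0.057°, 9.866°, 9.382°, 18.421°, 288.212°.
Largest gap = 288.212° ⇒ minimal covering band is its complement: 360° − 288.212° = 71.788°.
Band runs from -38.024° eastward to +33.764°.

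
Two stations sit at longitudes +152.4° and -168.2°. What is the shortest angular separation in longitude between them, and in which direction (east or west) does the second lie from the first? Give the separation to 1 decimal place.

39.4° east

Raw difference: -168.2 − 152.4 = -320.6°.
Normalise into (−180°, 180°]: -320.6° + 360° = 39.4°.
Positive ⇒ the second point lies to the east; separation 39.4°.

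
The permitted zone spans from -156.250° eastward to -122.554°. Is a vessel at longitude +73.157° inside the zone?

No

Band width going east from -156.250° to -122.554°: ((-122.554 − -156.250) mod 360) = 33.696°.
Offset of +73.157° east of the west edge: ((73.157 − -156.250) mod 360) = 229.407°.
229.407° > 33.696° ⇒ outside.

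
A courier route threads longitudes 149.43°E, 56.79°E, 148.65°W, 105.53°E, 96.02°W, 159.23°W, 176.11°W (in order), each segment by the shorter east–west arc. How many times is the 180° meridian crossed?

3

Leg 1: +149.43° → +56.79°, shortest Δλ = -92.64° (west) — does not cross 180°.
Leg 2: +56.79° → -148.65°, shortest Δλ = 154.56° (east) — crosses 180°.
Leg 3: -148.65° → +105.53°, shortest Δλ = -105.82° (west) — crosses 180°.
Leg 4: +105.53° → -96.02°, shortest Δλ = 158.45° (east) — crosses 180°.
Leg 5: -96.02° → -159.23°, shortest Δλ = -63.21° (west) — does not cross 180°.
Leg 6: -159.23° → -176.11°, shortest Δλ = -16.88° (west) — does not cross 180°.
Total crossings: 3.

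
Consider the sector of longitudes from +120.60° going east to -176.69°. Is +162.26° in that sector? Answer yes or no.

Band width going east from +120.60° to -176.69°: ((-176.69 − 120.60) mod 360) = 62.71°.
Offset of +162.26° east of the west edge: ((162.26 − 120.60) mod 360) = 41.66°.
41.66° ≤ 62.71° ⇒ inside.

Yes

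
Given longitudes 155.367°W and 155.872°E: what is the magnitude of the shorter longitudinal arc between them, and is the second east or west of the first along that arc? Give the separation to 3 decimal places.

48.761° west

Raw difference: 155.872 − -155.367 = 311.239°.
Normalise into (−180°, 180°]: 311.239° − 360° = -48.761°.
Negative ⇒ the second point lies to the west; separation 48.761°.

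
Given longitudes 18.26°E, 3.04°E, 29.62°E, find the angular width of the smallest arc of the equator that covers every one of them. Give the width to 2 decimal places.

26.58°

Sort the longitudes: +3.04°, +18.26°, +29.62°.
Eastward gaps between consecutive values (wrapping around): 15.22°, 11.36°, 333.42°.
Largest gap = 333.42° ⇒ minimal covering band is its complement: 360° − 333.42° = 26.58°.
Band runs from +3.04° eastward to +29.62°.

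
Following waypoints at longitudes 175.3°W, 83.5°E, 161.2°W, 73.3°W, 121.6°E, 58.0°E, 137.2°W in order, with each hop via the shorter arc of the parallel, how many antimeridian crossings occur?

4

Leg 1: -175.3° → +83.5°, shortest Δλ = -101.2° (west) — crosses 180°.
Leg 2: +83.5° → -161.2°, shortest Δλ = 115.3° (east) — crosses 180°.
Leg 3: -161.2° → -73.3°, shortest Δλ = 87.9° (east) — does not cross 180°.
Leg 4: -73.3° → +121.6°, shortest Δλ = -165.1° (west) — crosses 180°.
Leg 5: +121.6° → +58.0°, shortest Δλ = -63.6° (west) — does not cross 180°.
Leg 6: +58.0° → -137.2°, shortest Δλ = 164.8° (east) — crosses 180°.
Total crossings: 4.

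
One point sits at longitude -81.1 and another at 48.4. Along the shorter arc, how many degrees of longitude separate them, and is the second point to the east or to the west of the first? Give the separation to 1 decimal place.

129.5° east

Raw difference: 48.4 − -81.1 = 129.5°.
Normalise into (−180°, 180°]: 129.5° stays 129.5°.
Positive ⇒ the second point lies to the east; separation 129.5°.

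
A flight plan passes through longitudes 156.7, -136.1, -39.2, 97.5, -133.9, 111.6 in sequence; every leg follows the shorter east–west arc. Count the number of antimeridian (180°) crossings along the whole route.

3

Leg 1: +156.7° → -136.1°, shortest Δλ = 67.2° (east) — crosses 180°.
Leg 2: -136.1° → -39.2°, shortest Δλ = 96.9° (east) — does not cross 180°.
Leg 3: -39.2° → +97.5°, shortest Δλ = 136.7° (east) — does not cross 180°.
Leg 4: +97.5° → -133.9°, shortest Δλ = 128.6° (east) — crosses 180°.
Leg 5: -133.9° → +111.6°, shortest Δλ = -114.5° (west) — crosses 180°.
Total crossings: 3.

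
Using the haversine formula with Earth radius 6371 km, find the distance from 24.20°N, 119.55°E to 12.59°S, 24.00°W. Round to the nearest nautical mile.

8625 nmi

Δλ = -24.00 − 119.55 = -143.55°.
Δφ = -12.59 − 24.20 = -36.79°.
a = sin²(Δφ/2) + cos φ₁ · cos φ₂ · sin²(Δλ/2) = 0.902699.
c = 2·atan2(√a, √(1−a)) = 2.50714 rad → d = 6371·c ≈ 15973.00 km ≈ 8624.73 nmi.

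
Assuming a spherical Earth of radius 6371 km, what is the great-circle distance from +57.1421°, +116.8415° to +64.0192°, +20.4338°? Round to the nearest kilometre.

Δλ = 20.4338 − 116.8415 = -96.4077°.
Δφ = 64.0192 − 57.1421 = 6.8771°.
a = sin²(Δφ/2) + cos φ₁ · cos φ₂ · sin²(Δλ/2) = 0.135699.
c = 2·atan2(√a, √(1−a)) = 0.75452 rad → d = 6371·c ≈ 4807.03 km.

4807 km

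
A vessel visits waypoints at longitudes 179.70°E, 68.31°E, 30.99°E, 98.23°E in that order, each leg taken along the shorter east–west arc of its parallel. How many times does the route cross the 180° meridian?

0

Leg 1: +179.70° → +68.31°, shortest Δλ = -111.39° (west) — does not cross 180°.
Leg 2: +68.31° → +30.99°, shortest Δλ = -37.32° (west) — does not cross 180°.
Leg 3: +30.99° → +98.23°, shortest Δλ = 67.24° (east) — does not cross 180°.
Total crossings: 0.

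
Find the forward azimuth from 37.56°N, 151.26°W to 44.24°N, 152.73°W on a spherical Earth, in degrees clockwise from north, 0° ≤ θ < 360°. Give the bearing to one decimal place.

Δλ = -152.73 − -151.26 = -1.47°.
θ = atan2( sin Δλ · cos φ₂ , cos φ₁ · sin φ₂ − sin φ₁ · cos φ₂ · cos Δλ )
  = atan2(-0.01838, 0.11647) = -8.967° → normalised to [0°, 360°): 351.033°.

351.0°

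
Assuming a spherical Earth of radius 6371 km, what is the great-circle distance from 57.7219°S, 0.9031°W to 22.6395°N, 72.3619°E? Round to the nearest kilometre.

11183 km

Δλ = 72.3619 − -0.9031 = 73.2650°.
Δφ = 22.6395 − -57.7219 = 80.3614°.
a = sin²(Δφ/2) + cos φ₁ · cos φ₂ · sin²(Δλ/2) = 0.591762.
c = 2·atan2(√a, √(1−a)) = 1.75537 rad → d = 6371·c ≈ 11183.44 km.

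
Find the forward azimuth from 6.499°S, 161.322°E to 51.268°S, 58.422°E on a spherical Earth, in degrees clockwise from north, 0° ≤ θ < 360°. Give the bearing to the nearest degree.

Δλ = 58.422 − 161.322 = -102.900°.
θ = atan2( sin Δλ · cos φ₂ , cos φ₁ · sin φ₂ − sin φ₁ · cos φ₂ · cos Δλ )
  = atan2(-0.60989, -0.79088) = -142.362° → normalised to [0°, 360°): 217.638°.

218°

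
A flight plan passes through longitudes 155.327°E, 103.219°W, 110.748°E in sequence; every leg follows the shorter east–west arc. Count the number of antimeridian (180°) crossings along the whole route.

2

Leg 1: +155.327° → -103.219°, shortest Δλ = 101.454° (east) — crosses 180°.
Leg 2: -103.219° → +110.748°, shortest Δλ = -146.033° (west) — crosses 180°.
Total crossings: 2.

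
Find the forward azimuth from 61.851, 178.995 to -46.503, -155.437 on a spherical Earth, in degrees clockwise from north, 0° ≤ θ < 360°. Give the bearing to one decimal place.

161.5°

Δλ = -155.437 − 178.995 = -334.432°; wrapped into (−180°, 180°]: 25.568°.
θ = atan2( sin Δλ · cos φ₂ , cos φ₁ · sin φ₂ − sin φ₁ · cos φ₂ · cos Δλ )
  = atan2(0.29707, -0.88970) = 161.536° → normalised to [0°, 360°): 161.536°.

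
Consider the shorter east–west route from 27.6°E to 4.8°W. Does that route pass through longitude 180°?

No

Signed shortest Δλ = ((-4.8 − 27.6 + 180) mod 360) − 180 = -32.4°.
Going west by 32.4° from +27.6° reaches -4.8° without touching 180°.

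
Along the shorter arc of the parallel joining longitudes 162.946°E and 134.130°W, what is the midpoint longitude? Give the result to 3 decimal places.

Signed shortest Δλ from +162.946° to -134.130° is +62.924°.
Midpoint longitude = +162.946° + (+62.924°)/2 = +162.946° + 31.462° = +194.408°.
Normalise into (−180°, 180°]: -165.592°.
(The naïve average (+162.946 + -134.130)/2 = 14.408° is on the wrong side of the globe.)

165.592°W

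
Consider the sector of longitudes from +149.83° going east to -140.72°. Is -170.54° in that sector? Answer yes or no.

Band width going east from +149.83° to -140.72°: ((-140.72 − 149.83) mod 360) = 69.45°.
Offset of -170.54° east of the west edge: ((-170.54 − 149.83) mod 360) = 39.63°.
39.63° ≤ 69.45° ⇒ inside.

Yes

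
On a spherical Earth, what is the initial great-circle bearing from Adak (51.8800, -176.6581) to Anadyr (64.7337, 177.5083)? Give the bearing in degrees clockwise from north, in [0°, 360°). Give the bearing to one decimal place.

Δλ = 177.5083 − -176.6581 = 354.1664°; wrapped into (−180°, 180°]: -5.8336°.
θ = atan2( sin Δλ · cos φ₂ , cos φ₁ · sin φ₂ − sin φ₁ · cos φ₂ · cos Δλ )
  = atan2(-0.04338, 0.22420) = -10.951° → normalised to [0°, 360°): 349.049°.

349.0°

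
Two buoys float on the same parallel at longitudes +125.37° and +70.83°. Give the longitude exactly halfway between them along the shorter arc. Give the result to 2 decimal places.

+98.10°

Signed shortest Δλ from +125.37° to +70.83° is -54.54°.
Midpoint longitude = +125.37° + (-54.54°)/2 = +125.37° − 27.27° = +98.10°.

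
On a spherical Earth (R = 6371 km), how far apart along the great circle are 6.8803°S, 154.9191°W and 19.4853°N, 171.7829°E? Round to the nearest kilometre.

4678 km

Δλ = 171.7829 − -154.9191 = 326.7020°; wrapped into (−180°, 180°]: -33.2980°.
Δφ = 19.4853 − -6.8803 = 26.3656°.
a = sin²(Δφ/2) + cos φ₁ · cos φ₂ · sin²(Δλ/2) = 0.128839.
c = 2·atan2(√a, √(1−a)) = 0.73427 rad → d = 6371·c ≈ 4678.01 km.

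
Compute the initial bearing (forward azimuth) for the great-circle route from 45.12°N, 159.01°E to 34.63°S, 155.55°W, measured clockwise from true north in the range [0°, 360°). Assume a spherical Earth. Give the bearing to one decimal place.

144.1°

Δλ = -155.55 − 159.01 = -314.56°; wrapped into (−180°, 180°]: 45.44°.
θ = atan2( sin Δλ · cos φ₂ , cos φ₁ · sin φ₂ − sin φ₁ · cos φ₂ · cos Δλ )
  = atan2(0.58629, -0.81009) = 144.106° → normalised to [0°, 360°): 144.106°.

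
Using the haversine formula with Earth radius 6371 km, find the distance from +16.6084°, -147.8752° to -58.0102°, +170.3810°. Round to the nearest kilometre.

9136 km

Δλ = 170.3810 − -147.8752 = 318.2562°; wrapped into (−180°, 180°]: -41.7438°.
Δφ = -58.0102 − 16.6084 = -74.6186°.
a = sin²(Δφ/2) + cos φ₁ · cos φ₂ · sin²(Δλ/2) = 0.431819.
c = 2·atan2(√a, √(1−a)) = 1.43401 rad → d = 6371·c ≈ 9136.07 km.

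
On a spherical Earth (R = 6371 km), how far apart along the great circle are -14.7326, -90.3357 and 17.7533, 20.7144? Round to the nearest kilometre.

Δλ = 20.7144 − -90.3357 = 111.0501°.
Δφ = 17.7533 − -14.7326 = 32.4859°.
a = sin²(Δφ/2) + cos φ₁ · cos φ₂ · sin²(Δλ/2) = 0.704188.
c = 2·atan2(√a, √(1−a)) = 1.99147 rad → d = 6371·c ≈ 12687.66 km.

12688 km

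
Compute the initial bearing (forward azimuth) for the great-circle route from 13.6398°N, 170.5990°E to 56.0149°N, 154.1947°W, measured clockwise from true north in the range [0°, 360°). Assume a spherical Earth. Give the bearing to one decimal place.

24.8°

Δλ = -154.1947 − 170.5990 = -324.7937°; wrapped into (−180°, 180°]: 35.2063°.
θ = atan2( sin Δλ · cos φ₂ , cos φ₁ · sin φ₂ − sin φ₁ · cos φ₂ · cos Δλ )
  = atan2(0.32226, 0.69809) = 24.780° → normalised to [0°, 360°): 24.780°.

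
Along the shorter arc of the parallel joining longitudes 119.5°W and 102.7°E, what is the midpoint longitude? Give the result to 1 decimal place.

Signed shortest Δλ from -119.5° to +102.7° is -137.8°.
Midpoint longitude = -119.5° + (-137.8°)/2 = -119.5° − 68.9° = -188.4°.
Normalise into (−180°, 180°]: +171.6°.
(The naïve average (-119.5 + +102.7)/2 = -8.4° is on the wrong side of the globe.)

171.6°E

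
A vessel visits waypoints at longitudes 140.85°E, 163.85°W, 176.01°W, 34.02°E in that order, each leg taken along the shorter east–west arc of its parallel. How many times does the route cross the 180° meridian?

2

Leg 1: +140.85° → -163.85°, shortest Δλ = 55.3° (east) — crosses 180°.
Leg 2: -163.85° → -176.01°, shortest Δλ = -12.16° (west) — does not cross 180°.
Leg 3: -176.01° → +34.02°, shortest Δλ = -149.97° (west) — crosses 180°.
Total crossings: 2.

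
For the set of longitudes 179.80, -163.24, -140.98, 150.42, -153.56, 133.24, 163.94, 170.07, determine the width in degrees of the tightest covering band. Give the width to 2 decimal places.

Sort the longitudes: -163.24°, -153.56°, -140.98°, +133.24°, +150.42°, +163.94°, +170.07°, +179.80°.
Eastward gaps between consecutive values (wrapping around): 9.68°, 12.58°, 274.22°, 17.18°, 13.52°, 6.13°, 9.73°, 16.96°.
Largest gap = 274.22° ⇒ minimal covering band is its complement: 360° − 274.22° = 85.78°.
Band runs from +133.24° eastward to -140.98°, crossing the antimeridian.

85.78°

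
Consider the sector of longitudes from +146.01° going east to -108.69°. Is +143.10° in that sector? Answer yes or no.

No

Band width going east from +146.01° to -108.69°: ((-108.69 − 146.01) mod 360) = 105.30°.
Offset of +143.10° east of the west edge: ((143.10 − 146.01) mod 360) = 357.09°.
357.09° > 105.30° ⇒ outside.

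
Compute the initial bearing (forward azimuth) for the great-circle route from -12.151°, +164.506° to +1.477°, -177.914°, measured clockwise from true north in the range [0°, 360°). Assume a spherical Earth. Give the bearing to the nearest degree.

Δλ = -177.914 − 164.506 = -342.420°; wrapped into (−180°, 180°]: 17.580°.
θ = atan2( sin Δλ · cos φ₂ , cos φ₁ · sin φ₂ − sin φ₁ · cos φ₂ · cos Δλ )
  = atan2(0.30194, 0.22579) = 53.211° → normalised to [0°, 360°): 53.211°.

53°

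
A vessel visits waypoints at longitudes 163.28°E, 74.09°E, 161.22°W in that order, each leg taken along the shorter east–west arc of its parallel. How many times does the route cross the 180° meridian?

1

Leg 1: +163.28° → +74.09°, shortest Δλ = -89.19° (west) — does not cross 180°.
Leg 2: +74.09° → -161.22°, shortest Δλ = 124.69° (east) — crosses 180°.
Total crossings: 1.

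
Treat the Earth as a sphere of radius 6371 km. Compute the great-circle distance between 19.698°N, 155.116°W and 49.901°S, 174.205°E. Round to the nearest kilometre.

8307 km

Δλ = 174.205 − -155.116 = 329.321°; wrapped into (−180°, 180°]: -30.679°.
Δφ = -49.901 − 19.698 = -69.599°.
a = sin²(Δφ/2) + cos φ₁ · cos φ₂ · sin²(Δλ/2) = 0.368143.
c = 2·atan2(√a, √(1−a)) = 1.30393 rad → d = 6371·c ≈ 8307.31 km.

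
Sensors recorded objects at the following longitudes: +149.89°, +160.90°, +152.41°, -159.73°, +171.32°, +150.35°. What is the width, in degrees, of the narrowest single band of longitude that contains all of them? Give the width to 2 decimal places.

Sort the longitudes: -159.73°, +149.89°, +150.35°, +152.41°, +160.90°, +171.32°.
Eastward gaps between consecutive values (wrapping around): 309.62°, 0.46°, 2.06°, 8.49°, 10.42°, 28.95°.
Largest gap = 309.62° ⇒ minimal covering band is its complement: 360° − 309.62° = 50.38°.
Band runs from +149.89° eastward to -159.73°, crossing the antimeridian.

50.38°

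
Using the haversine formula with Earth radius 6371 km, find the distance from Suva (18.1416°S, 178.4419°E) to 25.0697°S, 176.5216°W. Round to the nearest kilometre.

930 km

Δλ = -176.5216 − 178.4419 = -354.9635°; wrapped into (−180°, 180°]: 5.0365°.
Δφ = -25.0697 − -18.1416 = -6.9281°.
a = sin²(Δφ/2) + cos φ₁ · cos φ₂ · sin²(Δλ/2) = 0.005313.
c = 2·atan2(√a, √(1−a)) = 0.14590 rad → d = 6371·c ≈ 929.56 km.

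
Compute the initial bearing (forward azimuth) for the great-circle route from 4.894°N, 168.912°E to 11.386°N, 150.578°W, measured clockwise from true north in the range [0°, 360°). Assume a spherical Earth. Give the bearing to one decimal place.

Δλ = -150.578 − 168.912 = -319.490°; wrapped into (−180°, 180°]: 40.510°.
θ = atan2( sin Δλ · cos φ₂ , cos φ₁ · sin φ₂ − sin φ₁ · cos φ₂ · cos Δλ )
  = atan2(0.63680, 0.13311) = 78.193° → normalised to [0°, 360°): 78.193°.

78.2°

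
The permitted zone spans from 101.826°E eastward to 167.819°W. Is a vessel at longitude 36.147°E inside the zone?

No

Band width going east from +101.826° to -167.819°: ((-167.819 − 101.826) mod 360) = 90.355°.
Offset of +36.147° east of the west edge: ((36.147 − 101.826) mod 360) = 294.321°.
294.321° > 90.355° ⇒ outside.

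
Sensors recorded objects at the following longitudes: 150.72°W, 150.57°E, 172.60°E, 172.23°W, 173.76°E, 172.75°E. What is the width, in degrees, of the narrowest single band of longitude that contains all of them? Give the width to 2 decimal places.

58.71°

Sort the longitudes: -172.23°, -150.72°, +150.57°, +172.60°, +172.75°, +173.76°.
Eastward gaps between consecutive values (wrapping around): 21.51°, 301.29°, 22.03°, 0.15°, 1.01°, 14.01°.
Largest gap = 301.29° ⇒ minimal covering band is its complement: 360° − 301.29° = 58.71°.
Band runs from +150.57° eastward to -150.72°, crossing the antimeridian.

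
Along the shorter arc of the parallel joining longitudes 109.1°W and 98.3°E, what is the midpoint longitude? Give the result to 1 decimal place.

174.6°E

Signed shortest Δλ from -109.1° to +98.3° is -152.6°.
Midpoint longitude = -109.1° + (-152.6°)/2 = -109.1° − 76.3° = -185.4°.
Normalise into (−180°, 180°]: +174.6°.
(The naïve average (-109.1 + +98.3)/2 = -5.4° is on the wrong side of the globe.)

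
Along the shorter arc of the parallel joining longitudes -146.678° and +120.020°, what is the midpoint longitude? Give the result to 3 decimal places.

Signed shortest Δλ from -146.678° to +120.020° is -93.302°.
Midpoint longitude = -146.678° + (-93.302°)/2 = -146.678° − 46.651° = -193.329°.
Normalise into (−180°, 180°]: +166.671°.
(The naïve average (-146.678 + +120.020)/2 = -13.329° is on the wrong side of the globe.)

+166.671°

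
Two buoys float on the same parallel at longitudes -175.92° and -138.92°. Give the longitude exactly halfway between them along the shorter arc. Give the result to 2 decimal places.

Signed shortest Δλ from -175.92° to -138.92° is +37.00°.
Midpoint longitude = -175.92° + (+37.00°)/2 = -175.92° + 18.50° = -157.42°.

-157.42°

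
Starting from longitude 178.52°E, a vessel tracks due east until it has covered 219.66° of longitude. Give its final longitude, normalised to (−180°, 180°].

Start at +178.52°; shift +219.66° → +398.18°.
+398.18° lies outside (−180°, 180°]; subtract 360° → +38.18°.

38.18°E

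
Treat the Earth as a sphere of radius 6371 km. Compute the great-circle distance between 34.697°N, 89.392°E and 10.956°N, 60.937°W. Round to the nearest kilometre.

Δλ = -60.937 − 89.392 = -150.329°.
Δφ = 10.956 − 34.697 = -23.741°.
a = sin²(Δφ/2) + cos φ₁ · cos φ₂ · sin²(Δλ/2) = 0.796583.
c = 2·atan2(√a, √(1−a)) = 2.20578 rad → d = 6371·c ≈ 14053.03 km.

14053 km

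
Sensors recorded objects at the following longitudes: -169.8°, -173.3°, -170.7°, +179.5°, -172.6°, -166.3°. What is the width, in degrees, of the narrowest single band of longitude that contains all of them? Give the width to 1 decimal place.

Sort the longitudes: -173.3°, -172.6°, -170.7°, -169.8°, -166.3°, +179.5°.
Eastward gaps between consecutive values (wrapping around): 0.7°, 1.9°, 0.9°, 3.5°, 345.8°, 7.2°.
Largest gap = 345.8° ⇒ minimal covering band is its complement: 360° − 345.8° = 14.2°.
Band runs from +179.5° eastward to -166.3°, crossing the antimeridian.

14.2°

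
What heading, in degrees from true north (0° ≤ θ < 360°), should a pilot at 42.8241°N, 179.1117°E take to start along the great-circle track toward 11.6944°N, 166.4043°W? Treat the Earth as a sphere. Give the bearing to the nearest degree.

154°

Δλ = -166.4043 − 179.1117 = -345.5160°; wrapped into (−180°, 180°]: 14.4840°.
θ = atan2( sin Δλ · cos φ₂ , cos φ₁ · sin φ₂ − sin φ₁ · cos φ₂ · cos Δλ )
  = atan2(0.24492, -0.49582) = 153.712° → normalised to [0°, 360°): 153.712°.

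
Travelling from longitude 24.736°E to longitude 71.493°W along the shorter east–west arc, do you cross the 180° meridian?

No

Signed shortest Δλ = ((-71.493 − 24.736 + 180) mod 360) − 180 = -96.229°.
Going west by 96.229° from +24.736° reaches -71.493° without touching 180°.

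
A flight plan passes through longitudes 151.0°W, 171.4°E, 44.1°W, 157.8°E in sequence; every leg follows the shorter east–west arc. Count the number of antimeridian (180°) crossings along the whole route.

Leg 1: -151.0° → +171.4°, shortest Δλ = -37.6° (west) — crosses 180°.
Leg 2: +171.4° → -44.1°, shortest Δλ = 144.5° (east) — crosses 180°.
Leg 3: -44.1° → +157.8°, shortest Δλ = -158.1° (west) — crosses 180°.
Total crossings: 3.

3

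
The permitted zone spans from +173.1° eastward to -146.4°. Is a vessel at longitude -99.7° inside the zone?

No

Band width going east from +173.1° to -146.4°: ((-146.4 − 173.1) mod 360) = 40.5°.
Offset of -99.7° east of the west edge: ((-99.7 − 173.1) mod 360) = 87.2°.
87.2° > 40.5° ⇒ outside.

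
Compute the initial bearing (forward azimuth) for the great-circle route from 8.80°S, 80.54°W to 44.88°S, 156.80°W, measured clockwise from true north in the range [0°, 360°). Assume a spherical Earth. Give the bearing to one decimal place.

225.7°

Δλ = -156.80 − -80.54 = -76.26°.
θ = atan2( sin Δλ · cos φ₂ , cos φ₁ · sin φ₂ − sin φ₁ · cos φ₂ · cos Δλ )
  = atan2(-0.68831, -0.67157) = -134.295° → normalised to [0°, 360°): 225.705°.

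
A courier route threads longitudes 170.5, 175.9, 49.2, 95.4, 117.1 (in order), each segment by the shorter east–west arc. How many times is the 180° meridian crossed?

0

Leg 1: +170.5° → +175.9°, shortest Δλ = 5.4° (east) — does not cross 180°.
Leg 2: +175.9° → +49.2°, shortest Δλ = -126.7° (west) — does not cross 180°.
Leg 3: +49.2° → +95.4°, shortest Δλ = 46.2° (east) — does not cross 180°.
Leg 4: +95.4° → +117.1°, shortest Δλ = 21.7° (east) — does not cross 180°.
Total crossings: 0.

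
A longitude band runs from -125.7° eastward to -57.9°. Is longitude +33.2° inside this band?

No

Band width going east from -125.7° to -57.9°: ((-57.9 − -125.7) mod 360) = 67.8°.
Offset of +33.2° east of the west edge: ((33.2 − -125.7) mod 360) = 158.9°.
158.9° > 67.8° ⇒ outside.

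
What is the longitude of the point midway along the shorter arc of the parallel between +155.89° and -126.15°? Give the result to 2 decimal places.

Signed shortest Δλ from +155.89° to -126.15° is +77.96°.
Midpoint longitude = +155.89° + (+77.96°)/2 = +155.89° + 38.98° = +194.87°.
Normalise into (−180°, 180°]: -165.13°.
(The naïve average (+155.89 + -126.15)/2 = 14.87° is on the wrong side of the globe.)

-165.13°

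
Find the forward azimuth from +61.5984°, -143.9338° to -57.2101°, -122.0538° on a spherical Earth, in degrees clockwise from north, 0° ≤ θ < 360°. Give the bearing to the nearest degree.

Δλ = -122.0538 − -143.9338 = 21.8800°.
θ = atan2( sin Δλ · cos φ₂ , cos φ₁ · sin φ₂ − sin φ₁ · cos φ₂ · cos Δλ )
  = atan2(0.20182, -0.84192) = 166.520° → normalised to [0°, 360°): 166.520°.

167°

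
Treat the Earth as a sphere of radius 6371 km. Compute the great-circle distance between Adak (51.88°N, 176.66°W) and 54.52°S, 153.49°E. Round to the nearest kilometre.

Δλ = 153.49 − -176.66 = 330.15°; wrapped into (−180°, 180°]: -29.85°.
Δφ = -54.52 − 51.88 = -106.40°.
a = sin²(Δφ/2) + cos φ₁ · cos φ₂ · sin²(Δλ/2) = 0.664938.
c = 2·atan2(√a, √(1−a)) = 1.90697 rad → d = 6371·c ≈ 12149.30 km.

12149 km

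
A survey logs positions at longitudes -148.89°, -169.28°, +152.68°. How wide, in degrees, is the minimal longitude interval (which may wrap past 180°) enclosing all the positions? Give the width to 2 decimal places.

58.43°

Sort the longitudes: -169.28°, -148.89°, +152.68°.
Eastward gaps between consecutive values (wrapping around): 20.39°, 301.57°, 38.04°.
Largest gap = 301.57° ⇒ minimal covering band is its complement: 360° − 301.57° = 58.43°.
Band runs from +152.68° eastward to -148.89°, crossing the antimeridian.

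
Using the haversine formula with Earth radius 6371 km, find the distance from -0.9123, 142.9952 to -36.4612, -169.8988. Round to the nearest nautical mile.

Δλ = -169.8988 − 142.9952 = -312.8940°; wrapped into (−180°, 180°]: 47.1060°.
Δφ = -36.4612 − -0.9123 = -35.5489°.
a = sin²(Δφ/2) + cos φ₁ · cos φ₂ · sin²(Δλ/2) = 0.221596.
c = 2·atan2(√a, √(1−a)) = 0.98026 rad → d = 6371·c ≈ 6245.23 km ≈ 3372.16 nmi.

3372 nmi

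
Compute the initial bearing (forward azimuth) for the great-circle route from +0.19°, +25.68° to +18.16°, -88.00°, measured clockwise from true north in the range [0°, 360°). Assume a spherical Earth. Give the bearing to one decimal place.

Δλ = -88.00 − 25.68 = -113.68°.
θ = atan2( sin Δλ · cos φ₂ , cos φ₁ · sin φ₂ − sin φ₁ · cos φ₂ · cos Δλ )
  = atan2(-0.87019, 0.31294) = -70.220° → normalised to [0°, 360°): 289.780°.

289.8°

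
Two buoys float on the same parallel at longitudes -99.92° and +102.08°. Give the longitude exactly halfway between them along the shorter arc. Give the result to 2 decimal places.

-178.92°

Signed shortest Δλ from -99.92° to +102.08° is -158.00°.
Midpoint longitude = -99.92° + (-158.00°)/2 = -99.92° − 79.00° = -178.92°.
(The naïve average (-99.92 + +102.08)/2 = 1.08° is on the wrong side of the globe.)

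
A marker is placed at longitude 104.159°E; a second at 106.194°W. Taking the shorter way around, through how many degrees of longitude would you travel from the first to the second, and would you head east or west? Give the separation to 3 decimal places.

Raw difference: -106.194 − 104.159 = -210.353°.
Normalise into (−180°, 180°]: -210.353° + 360° = 149.647°.
Positive ⇒ the second point lies to the east; separation 149.647°.

149.647° east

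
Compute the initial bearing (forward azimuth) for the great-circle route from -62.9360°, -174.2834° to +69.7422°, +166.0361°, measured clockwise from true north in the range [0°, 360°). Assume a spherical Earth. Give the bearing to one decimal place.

Δλ = 166.0361 − -174.2834 = 340.3195°; wrapped into (−180°, 180°]: -19.6805°.
θ = atan2( sin Δλ · cos φ₂ , cos φ₁ · sin φ₂ − sin φ₁ · cos φ₂ · cos Δλ )
  = atan2(-0.11661, 0.71716) = -9.235° → normalised to [0°, 360°): 350.765°.

350.8°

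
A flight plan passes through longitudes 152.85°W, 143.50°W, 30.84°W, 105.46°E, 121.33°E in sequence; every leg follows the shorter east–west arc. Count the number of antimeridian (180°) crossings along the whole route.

0

Leg 1: -152.85° → -143.50°, shortest Δλ = 9.35° (east) — does not cross 180°.
Leg 2: -143.50° → -30.84°, shortest Δλ = 112.66° (east) — does not cross 180°.
Leg 3: -30.84° → +105.46°, shortest Δλ = 136.3° (east) — does not cross 180°.
Leg 4: +105.46° → +121.33°, shortest Δλ = 15.87° (east) — does not cross 180°.
Total crossings: 0.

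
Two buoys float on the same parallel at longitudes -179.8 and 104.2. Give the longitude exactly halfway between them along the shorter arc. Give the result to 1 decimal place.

+142.2°

Signed shortest Δλ from -179.8° to +104.2° is -76.0°.
Midpoint longitude = -179.8° + (-76.0°)/2 = -179.8° − 38.0° = -217.8°.
Normalise into (−180°, 180°]: +142.2°.
(The naïve average (-179.8 + +104.2)/2 = -37.8° is on the wrong side of the globe.)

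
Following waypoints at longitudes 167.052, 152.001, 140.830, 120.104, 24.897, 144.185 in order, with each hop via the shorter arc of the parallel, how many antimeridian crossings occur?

0

Leg 1: +167.052° → +152.001°, shortest Δλ = -15.051° (west) — does not cross 180°.
Leg 2: +152.001° → +140.830°, shortest Δλ = -11.171° (west) — does not cross 180°.
Leg 3: +140.830° → +120.104°, shortest Δλ = -20.726° (west) — does not cross 180°.
Leg 4: +120.104° → +24.897°, shortest Δλ = -95.207° (west) — does not cross 180°.
Leg 5: +24.897° → +144.185°, shortest Δλ = 119.288° (east) — does not cross 180°.
Total crossings: 0.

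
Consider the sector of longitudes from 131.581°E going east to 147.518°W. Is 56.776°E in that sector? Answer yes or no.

No

Band width going east from +131.581° to -147.518°: ((-147.518 − 131.581) mod 360) = 80.901°.
Offset of +56.776° east of the west edge: ((56.776 − 131.581) mod 360) = 285.195°.
285.195° > 80.901° ⇒ outside.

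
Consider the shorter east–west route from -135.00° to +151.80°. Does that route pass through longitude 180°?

Naïve |151.80 − -135.00| = 286.8° > 180°, so the shorter arc goes the other way round — across 180°.
Signed shortest Δλ = ((151.80 − -135.00 + 180) mod 360) − 180 = -73.2°.
Going west by 73.2° from -135.00° passes through 180° before reaching +151.80°.

Yes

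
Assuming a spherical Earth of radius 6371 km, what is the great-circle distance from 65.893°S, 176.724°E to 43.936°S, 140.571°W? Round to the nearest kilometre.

Δλ = -140.571 − 176.724 = -317.295°; wrapped into (−180°, 180°]: 42.705°.
Δφ = -43.936 − -65.893 = 21.957°.
a = sin²(Δφ/2) + cos φ₁ · cos φ₂ · sin²(Δλ/2) = 0.075261.
c = 2·atan2(√a, √(1−a)) = 0.55580 rad → d = 6371·c ≈ 3541.00 km.

3541 km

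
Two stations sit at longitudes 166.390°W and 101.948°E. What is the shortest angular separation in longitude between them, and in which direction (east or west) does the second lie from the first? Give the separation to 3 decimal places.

Raw difference: 101.948 − -166.390 = 268.338°.
Normalise into (−180°, 180°]: 268.338° − 360° = -91.662°.
Negative ⇒ the second point lies to the west; separation 91.662°.

91.662° west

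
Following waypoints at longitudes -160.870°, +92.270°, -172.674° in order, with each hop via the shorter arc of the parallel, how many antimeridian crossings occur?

2

Leg 1: -160.870° → +92.270°, shortest Δλ = -106.86° (west) — crosses 180°.
Leg 2: +92.270° → -172.674°, shortest Δλ = 95.056° (east) — crosses 180°.
Total crossings: 2.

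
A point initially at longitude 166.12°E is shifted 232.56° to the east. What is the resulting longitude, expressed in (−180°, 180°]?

Start at +166.12°; shift +232.56° → +398.68°.
+398.68° lies outside (−180°, 180°]; subtract 360° → +38.68°.

38.68°E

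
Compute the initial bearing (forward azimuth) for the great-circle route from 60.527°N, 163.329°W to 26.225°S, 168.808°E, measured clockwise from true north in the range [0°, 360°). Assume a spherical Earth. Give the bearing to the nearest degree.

Δλ = 168.808 − -163.329 = 332.137°; wrapped into (−180°, 180°]: -27.863°.
θ = atan2( sin Δλ · cos φ₂ , cos φ₁ · sin φ₂ − sin φ₁ · cos φ₂ · cos Δλ )
  = atan2(-0.41925, -0.90785) = -155.212° → normalised to [0°, 360°): 204.788°.

205°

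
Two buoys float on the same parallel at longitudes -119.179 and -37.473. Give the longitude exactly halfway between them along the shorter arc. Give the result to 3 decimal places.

-78.326°

Signed shortest Δλ from -119.179° to -37.473° is +81.706°.
Midpoint longitude = -119.179° + (+81.706°)/2 = -119.179° + 40.853° = -78.326°.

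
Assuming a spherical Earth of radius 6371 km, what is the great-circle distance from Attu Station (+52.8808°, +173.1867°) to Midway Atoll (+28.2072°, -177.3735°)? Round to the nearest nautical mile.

1540 nmi

Δλ = -177.3735 − 173.1867 = -350.5602°; wrapped into (−180°, 180°]: 9.4398°.
Δφ = 28.2072 − 52.8808 = -24.6736°.
a = sin²(Δφ/2) + cos φ₁ · cos φ₂ · sin²(Δλ/2) = 0.049250.
c = 2·atan2(√a, √(1−a)) = 0.44758 rad → d = 6371·c ≈ 2851.50 km ≈ 1539.69 nmi.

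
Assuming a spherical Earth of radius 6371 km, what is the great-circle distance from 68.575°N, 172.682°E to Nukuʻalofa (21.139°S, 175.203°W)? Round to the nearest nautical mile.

Δλ = -175.203 − 172.682 = -347.885°; wrapped into (−180°, 180°]: 12.115°.
Δφ = -21.139 − 68.575 = -89.714°.
a = sin²(Δφ/2) + cos φ₁ · cos φ₂ · sin²(Δλ/2) = 0.501298.
c = 2·atan2(√a, √(1−a)) = 1.57339 rad → d = 6371·c ≈ 10024.09 km ≈ 5412.57 nmi.

5413 nmi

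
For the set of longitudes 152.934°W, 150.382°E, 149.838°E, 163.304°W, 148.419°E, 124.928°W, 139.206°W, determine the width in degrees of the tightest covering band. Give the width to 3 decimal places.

86.653°

Sort the longitudes: -163.304°, -152.934°, -139.206°, -124.928°, +148.419°, +149.838°, +150.382°.
Eastward gaps between consecutive values (wrapping around): 10.370°, 13.728°, 14.278°, 273.347°, 1.419°, 0.544°, 46.314°.
Largest gap = 273.347° ⇒ minimal covering band is its complement: 360° − 273.347° = 86.653°.
Band runs from +148.419° eastward to -124.928°, crossing the antimeridian.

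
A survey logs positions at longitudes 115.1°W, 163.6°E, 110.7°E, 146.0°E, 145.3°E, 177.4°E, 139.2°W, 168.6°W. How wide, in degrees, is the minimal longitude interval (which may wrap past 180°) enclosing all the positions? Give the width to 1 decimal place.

Sort the longitudes: -168.6°, -139.2°, -115.1°, +110.7°, +145.3°, +146.0°, +163.6°, +177.4°.
Eastward gaps between consecutive values (wrapping around): 29.4°, 24.1°, 225.8°, 34.6°, 0.7°, 17.6°, 13.8°, 14.0°.
Largest gap = 225.8° ⇒ minimal covering band is its complement: 360° − 225.8° = 134.2°.
Band runs from +110.7° eastward to -115.1°, crossing the antimeridian.

134.2°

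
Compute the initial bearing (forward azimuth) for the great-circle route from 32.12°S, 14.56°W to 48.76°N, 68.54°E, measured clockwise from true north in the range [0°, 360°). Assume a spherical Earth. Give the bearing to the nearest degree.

Δλ = 68.54 − -14.56 = 83.10°.
θ = atan2( sin Δλ · cos φ₂ , cos φ₁ · sin φ₂ − sin φ₁ · cos φ₂ · cos Δλ )
  = atan2(0.65444, 0.67897) = 43.946° → normalised to [0°, 360°): 43.946°.

44°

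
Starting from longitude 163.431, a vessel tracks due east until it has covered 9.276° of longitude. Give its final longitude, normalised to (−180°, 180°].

+172.707°

Start at +163.431°; shift +9.276° → +172.707°.
+172.707° already lies in (−180°, 180°].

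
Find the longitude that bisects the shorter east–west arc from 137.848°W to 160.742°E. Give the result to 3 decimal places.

168.553°W

Signed shortest Δλ from -137.848° to +160.742° is -61.410°.
Midpoint longitude = -137.848° + (-61.410°)/2 = -137.848° − 30.705° = -168.553°.
(The naïve average (-137.848 + +160.742)/2 = 11.447° is on the wrong side of the globe.)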